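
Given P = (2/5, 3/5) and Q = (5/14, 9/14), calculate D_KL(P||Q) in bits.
0.0057 bits

KL divergence: D_KL(P||Q) = Σ p(x) log(p(x)/q(x))

Computing term by term:
  x=0: 2/5 × log_2[(2/5)/(5/14)] = 2/5 × 0.1635 = 0.0654
  x=1: 3/5 × log_2[(3/5)/(9/14)] = 3/5 × -0.0995 = -0.0597

D_KL(P||Q) = 0.0057 bits

Note: KL divergence is always non-negative and equals 0 iff P = Q.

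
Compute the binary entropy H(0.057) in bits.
0.3154 bits

The binary entropy function is:
H(p) = -p log(p) - (1-p) log(1-p)

H(0.057) = -0.057 × log_2(0.057) - 0.943 × log_2(0.943)
H(0.057) = 0.3154 bits

Note: Binary entropy is maximized at p=0.5 (H=1 bit) and minimized at p=0 or p=1 (H=0).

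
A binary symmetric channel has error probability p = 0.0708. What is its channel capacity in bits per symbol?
0.6311 bits

For a binary symmetric channel (BSC) with error probability p:
Capacity C = 1 - H(p) bits per symbol

where H(p) = -p log₂(p) - (1-p) log₂(1-p) is the binary entropy function.

H(0.0708) = 0.3689 bits
C = 1 - 0.3689 = 0.6311 bits per symbol

This means we can reliably transmit up to 0.6311 bits of information per channel use.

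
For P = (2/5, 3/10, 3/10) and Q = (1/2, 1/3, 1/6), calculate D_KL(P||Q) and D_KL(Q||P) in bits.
D_KL(P||Q) = 0.0800, D_KL(Q||P) = 0.0703

KL divergence is not symmetric: D_KL(P||Q) ≠ D_KL(Q||P) in general.

D_KL(P||Q) = 0.0800 bits
D_KL(Q||P) = 0.0703 bits

No, they are not equal!

This asymmetry is why KL divergence is not a true distance metric.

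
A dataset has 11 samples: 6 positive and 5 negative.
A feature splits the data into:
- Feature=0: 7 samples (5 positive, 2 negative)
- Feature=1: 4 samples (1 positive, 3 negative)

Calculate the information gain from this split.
0.1498 bits

Information Gain = H(Y) - H(Y|Feature)

Before split:
P(positive) = 6/11 = 0.5455
H(Y) = 0.9940 bits

After split:
Feature=0: H = 0.8631 bits (weight = 7/11)
Feature=1: H = 0.8113 bits (weight = 4/11)
H(Y|Feature) = (7/11)×0.8631 + (4/11)×0.8113 = 0.8443 bits

Information Gain = 0.9940 - 0.8443 = 0.1498 bits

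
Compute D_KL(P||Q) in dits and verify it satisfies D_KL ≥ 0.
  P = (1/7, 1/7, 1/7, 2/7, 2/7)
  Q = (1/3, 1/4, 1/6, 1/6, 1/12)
0.1229 dits

KL divergence satisfies the Gibbs inequality: D_KL(P||Q) ≥ 0 for all distributions P, Q.

D_KL(P||Q) = Σ p(x) log(p(x)/q(x))
Term by term:
  x=0: 1/7 × log_10[(1/7)/(1/3)] = -0.0526
  x=1: 1/7 × log_10[(1/7)/(1/4)] = -0.0347
  x=2: 1/7 × log_10[(1/7)/(1/6)] = -0.0096
  x=3: 2/7 × log_10[(2/7)/(1/6)] = 0.0669
  x=4: 2/7 × log_10[(2/7)/(1/12)] = 0.1529
D_KL(P||Q) = 0.1229 dits

D_KL(P||Q) = 0.1229 ≥ 0 ✓

This non-negativity is a fundamental property: relative entropy cannot be negative because it measures how different Q is from P.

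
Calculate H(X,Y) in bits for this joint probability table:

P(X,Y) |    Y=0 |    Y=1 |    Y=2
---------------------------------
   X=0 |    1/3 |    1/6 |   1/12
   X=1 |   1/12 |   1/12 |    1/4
2.3554 bits

Joint entropy is H(X,Y) = -Σ_{x,y} p(x,y) log p(x,y).

Summing over all non-zero entries:
H(X,Y) = -[1/3·log_2(1/3) + 1/6·log_2(1/6) + 1/12·log_2(1/12) + 1/12·log_2(1/12) + 1/12·log_2(1/12) + 1/4·log_2(1/4)]
H(X,Y) = 2.3554 bits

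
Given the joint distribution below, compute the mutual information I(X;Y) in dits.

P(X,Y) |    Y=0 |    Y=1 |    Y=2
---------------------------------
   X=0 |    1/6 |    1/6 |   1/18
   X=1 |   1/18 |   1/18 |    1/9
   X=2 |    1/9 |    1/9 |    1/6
0.0249 dits

Mutual information: I(X;Y) = H(X) + H(Y) - H(X,Y)

Marginals:
P(X) = (7/18, 2/9, 7/18), H(X) = 0.4642 dits
P(Y) = (1/3, 1/3, 1/3), H(Y) = 0.4771 dits

Joint entropy: H(X,Y) = 0.9164 dits

I(X;Y) = 0.4642 + 0.4771 - 0.9164 = 0.0249 dits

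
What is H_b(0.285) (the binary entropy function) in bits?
0.8622 bits

The binary entropy function is:
H(p) = -p log(p) - (1-p) log(1-p)

H(0.285) = -0.285 × log_2(0.285) - 0.715 × log_2(0.715)
H(0.285) = 0.8622 bits

Note: Binary entropy is maximized at p=0.5 (H=1 bit) and minimized at p=0 or p=1 (H=0).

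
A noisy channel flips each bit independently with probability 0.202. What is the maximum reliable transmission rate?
0.2741 bits

For a binary symmetric channel (BSC) with error probability p:
Capacity C = 1 - H(p) bits per symbol

where H(p) = -p log₂(p) - (1-p) log₂(1-p) is the binary entropy function.

H(0.202) = 0.7259 bits
C = 1 - 0.7259 = 0.2741 bits per symbol

This means we can reliably transmit up to 0.2741 bits of information per channel use.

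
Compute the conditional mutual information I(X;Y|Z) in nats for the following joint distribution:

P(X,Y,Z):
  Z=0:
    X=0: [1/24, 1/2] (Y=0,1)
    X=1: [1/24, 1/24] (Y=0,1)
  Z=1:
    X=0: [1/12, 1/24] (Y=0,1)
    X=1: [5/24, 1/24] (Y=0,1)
0.0472 nats

Conditional mutual information: I(X;Y|Z) = H(X|Z) + H(Y|Z) - H(X,Y|Z)

H(Z) = 0.6616
H(X,Z) = 1.1457 → H(X|Z) = 0.4841
H(Y,Z) = 1.1056 → H(Y|Z) = 0.4441
H(X,Y,Z) = 1.5425 → H(X,Y|Z) = 0.8810

I(X;Y|Z) = 0.4841 + 0.4441 - 0.8810 = 0.0472 nats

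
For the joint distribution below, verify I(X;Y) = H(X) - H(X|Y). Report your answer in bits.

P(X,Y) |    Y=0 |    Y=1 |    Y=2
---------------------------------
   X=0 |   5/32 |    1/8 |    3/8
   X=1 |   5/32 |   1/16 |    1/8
I(X;Y) = 0.0380 bits

Mutual information has multiple equivalent forms:
- I(X;Y) = H(X) - H(X|Y)
- I(X;Y) = H(Y) - H(Y|X)
- I(X;Y) = H(X) + H(Y) - H(X,Y)

Computing all quantities:
H(X) = 0.9284, H(Y) = 1.4772, H(X,Y) = 2.3675
H(X|Y) = 0.8903, H(Y|X) = 1.4392

Verification:
H(X) - H(X|Y) = 0.9284 - 0.8903 = 0.0380
H(Y) - H(Y|X) = 1.4772 - 1.4392 = 0.0380
H(X) + H(Y) - H(X,Y) = 0.9284 + 1.4772 - 2.3675 = 0.0380

All forms give I(X;Y) = 0.0380 bits. ✓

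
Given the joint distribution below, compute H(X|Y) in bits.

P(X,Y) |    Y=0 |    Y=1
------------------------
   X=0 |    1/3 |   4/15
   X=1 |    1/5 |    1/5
0.9688 bits

Using the chain rule: H(X|Y) = H(X,Y) - H(Y)

First, compute H(X,Y) = 1.9656 bits

Marginal P(Y) = (8/15, 7/15)
H(Y) = 0.9968 bits

H(X|Y) = H(X,Y) - H(Y) = 1.9656 - 0.9968 = 0.9688 bits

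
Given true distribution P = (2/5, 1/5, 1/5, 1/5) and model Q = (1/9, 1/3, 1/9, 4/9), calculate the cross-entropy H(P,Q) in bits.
2.4529 bits

Cross-entropy: H(P,Q) = -Σ p(x) log q(x)

Alternatively: H(P,Q) = H(P) + D_KL(P||Q)
H(P) = 1.9219 bits
D_KL(P||Q) = 0.5310 bits

H(P,Q) = 1.9219 + 0.5310 = 2.4529 bits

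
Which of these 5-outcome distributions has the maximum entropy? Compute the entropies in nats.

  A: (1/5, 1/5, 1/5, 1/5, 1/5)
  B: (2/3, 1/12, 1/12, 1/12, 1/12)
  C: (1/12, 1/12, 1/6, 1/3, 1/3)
A

For a discrete distribution over n outcomes, entropy is maximized by the uniform distribution.

Computing entropies:
H(A) = 1.6094 nats
H(B) = 1.0986 nats
H(C) = 1.4452 nats

The uniform distribution (where all probabilities equal 1/5) achieves the maximum entropy of log_e(5) = 1.6094 nats.

Distribution A has the highest entropy.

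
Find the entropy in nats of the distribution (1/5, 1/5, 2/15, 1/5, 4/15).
1.5868 nats

Shannon entropy is H(X) = -Σ p(x) log p(x).

For P = (1/5, 1/5, 2/15, 1/5, 4/15):
H = -1/5 × log_e(1/5) -1/5 × log_e(1/5) -2/15 × log_e(2/15) -1/5 × log_e(1/5) -4/15 × log_e(4/15)
H = 1.5868 nats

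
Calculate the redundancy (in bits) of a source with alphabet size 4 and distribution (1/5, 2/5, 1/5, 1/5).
0.0781 bits

Redundancy measures how far a source is from maximum entropy:
R = H_max - H(X)

Maximum entropy for 4 symbols: H_max = log_2(4) = 2.0000 bits
Actual entropy: H(X) = 1.9219 bits
Redundancy: R = 2.0000 - 1.9219 = 0.0781 bits

This redundancy represents potential for compression: the source could be compressed by 0.0781 bits per symbol.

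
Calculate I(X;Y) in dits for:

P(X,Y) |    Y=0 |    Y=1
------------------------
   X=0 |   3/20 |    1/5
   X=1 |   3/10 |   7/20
0.0002 dits

Mutual information: I(X;Y) = H(X) + H(Y) - H(X,Y)

Marginals:
P(X) = (7/20, 13/20), H(X) = 0.2812 dits
P(Y) = (9/20, 11/20), H(Y) = 0.2989 dits

Joint entropy: H(X,Y) = 0.5798 dits

I(X;Y) = 0.2812 + 0.2989 - 0.5798 = 0.0002 dits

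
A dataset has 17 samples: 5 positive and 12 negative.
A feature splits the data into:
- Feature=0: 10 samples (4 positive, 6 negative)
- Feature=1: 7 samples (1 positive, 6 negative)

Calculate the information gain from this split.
0.0592 bits

Information Gain = H(Y) - H(Y|Feature)

Before split:
P(positive) = 5/17 = 0.2941
H(Y) = 0.8740 bits

After split:
Feature=0: H = 0.9710 bits (weight = 10/17)
Feature=1: H = 0.5917 bits (weight = 7/17)
H(Y|Feature) = (10/17)×0.9710 + (7/17)×0.5917 = 0.8148 bits

Information Gain = 0.8740 - 0.8148 = 0.0592 bits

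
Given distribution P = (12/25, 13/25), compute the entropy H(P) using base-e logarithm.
0.6923 nats

Shannon entropy is H(X) = -Σ p(x) log p(x).

For P = (12/25, 13/25):
H = -12/25 × log_e(12/25) -13/25 × log_e(13/25)
H = 0.6923 nats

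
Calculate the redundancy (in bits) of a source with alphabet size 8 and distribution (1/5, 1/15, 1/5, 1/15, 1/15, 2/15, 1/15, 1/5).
0.1774 bits

Redundancy measures how far a source is from maximum entropy:
R = H_max - H(X)

Maximum entropy for 8 symbols: H_max = log_2(8) = 3.0000 bits
Actual entropy: H(X) = 2.8226 bits
Redundancy: R = 3.0000 - 2.8226 = 0.1774 bits

This redundancy represents potential for compression: the source could be compressed by 0.1774 bits per symbol.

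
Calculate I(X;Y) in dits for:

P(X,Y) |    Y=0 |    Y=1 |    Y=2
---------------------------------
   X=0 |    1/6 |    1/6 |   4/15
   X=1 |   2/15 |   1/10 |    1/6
0.0008 dits

Mutual information: I(X;Y) = H(X) + H(Y) - H(X,Y)

Marginals:
P(X) = (3/5, 2/5), H(X) = 0.2923 dits
P(Y) = (3/10, 4/15, 13/30), H(Y) = 0.4673 dits

Joint entropy: H(X,Y) = 0.7588 dits

I(X;Y) = 0.2923 + 0.4673 - 0.7588 = 0.0008 dits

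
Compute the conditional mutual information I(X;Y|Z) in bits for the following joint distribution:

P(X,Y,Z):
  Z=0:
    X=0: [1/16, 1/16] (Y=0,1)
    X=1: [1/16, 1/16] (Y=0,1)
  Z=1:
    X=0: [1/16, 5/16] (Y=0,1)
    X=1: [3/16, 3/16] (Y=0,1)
0.0700 bits

Conditional mutual information: I(X;Y|Z) = H(X|Z) + H(Y|Z) - H(X,Y|Z)

H(Z) = 0.8113
H(X,Z) = 1.8113 → H(X|Z) = 1.0000
H(Y,Z) = 1.7500 → H(Y|Z) = 0.9387
H(X,Y,Z) = 2.6800 → H(X,Y|Z) = 1.8688

I(X;Y|Z) = 1.0000 + 0.9387 - 1.8688 = 0.0700 bits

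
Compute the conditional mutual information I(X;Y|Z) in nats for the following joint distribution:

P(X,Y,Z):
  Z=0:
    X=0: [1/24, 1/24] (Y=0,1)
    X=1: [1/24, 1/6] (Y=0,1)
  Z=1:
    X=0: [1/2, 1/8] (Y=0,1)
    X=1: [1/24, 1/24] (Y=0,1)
0.0284 nats

Conditional mutual information: I(X;Y|Z) = H(X|Z) + H(Y|Z) - H(X,Y|Z)

H(Z) = 0.6036
H(X,Z) = 1.0347 → H(X|Z) = 0.4311
H(Y,Z) = 1.1646 → H(Y|Z) = 0.5610
H(X,Y,Z) = 1.5672 → H(X,Y|Z) = 0.9636

I(X;Y|Z) = 0.4311 + 0.5610 - 0.9636 = 0.0284 nats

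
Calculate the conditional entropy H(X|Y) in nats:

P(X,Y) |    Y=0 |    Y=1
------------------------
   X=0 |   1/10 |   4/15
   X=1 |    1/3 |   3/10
0.6259 nats

Using the chain rule: H(X|Y) = H(X,Y) - H(Y)

First, compute H(X,Y) = 1.3101 nats

Marginal P(Y) = (13/30, 17/30)
H(Y) = 0.6842 nats

H(X|Y) = H(X,Y) - H(Y) = 1.3101 - 0.6842 = 0.6259 nats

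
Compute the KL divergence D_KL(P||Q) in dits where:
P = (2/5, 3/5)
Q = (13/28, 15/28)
0.0036 dits

KL divergence: D_KL(P||Q) = Σ p(x) log(p(x)/q(x))

Computing term by term:
  x=0: 2/5 × log_10[(2/5)/(13/28)] = 2/5 × -0.0647 = -0.0259
  x=1: 3/5 × log_10[(3/5)/(15/28)] = 3/5 × 0.0492 = 0.0295

D_KL(P||Q) = 0.0036 dits

Note: KL divergence is always non-negative and equals 0 iff P = Q.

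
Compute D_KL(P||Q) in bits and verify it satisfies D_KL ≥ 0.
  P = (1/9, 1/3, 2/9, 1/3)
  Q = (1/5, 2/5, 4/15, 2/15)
0.2003 bits

KL divergence satisfies the Gibbs inequality: D_KL(P||Q) ≥ 0 for all distributions P, Q.

D_KL(P||Q) = Σ p(x) log(p(x)/q(x))
Term by term:
  x=0: 1/9 × log_2[(1/9)/(1/5)] = -0.0942
  x=1: 1/3 × log_2[(1/3)/(2/5)] = -0.0877
  x=2: 2/9 × log_2[(2/9)/(4/15)] = -0.0585
  x=3: 1/3 × log_2[(1/3)/(2/15)] = 0.4406
D_KL(P||Q) = 0.2003 bits

D_KL(P||Q) = 0.2003 ≥ 0 ✓

This non-negativity is a fundamental property: relative entropy cannot be negative because it measures how different Q is from P.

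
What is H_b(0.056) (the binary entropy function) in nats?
0.2158 nats

The binary entropy function is:
H(p) = -p log(p) - (1-p) log(1-p)

H(0.056) = -0.056 × log_e(0.056) - 0.944 × log_e(0.944)
H(0.056) = 0.2158 nats

Note: Binary entropy is maximized at p=0.5 (H=1 bit) and minimized at p=0 or p=1 (H=0).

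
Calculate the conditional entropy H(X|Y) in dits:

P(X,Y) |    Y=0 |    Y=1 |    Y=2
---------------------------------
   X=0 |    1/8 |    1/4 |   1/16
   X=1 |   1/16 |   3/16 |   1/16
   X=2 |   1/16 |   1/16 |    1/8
0.4373 dits

Using the chain rule: H(X|Y) = H(X,Y) - H(Y)

First, compute H(X,Y) = 0.8889 dits

Marginal P(Y) = (1/4, 1/2, 1/4)
H(Y) = 0.4515 dits

H(X|Y) = H(X,Y) - H(Y) = 0.8889 - 0.4515 = 0.4373 dits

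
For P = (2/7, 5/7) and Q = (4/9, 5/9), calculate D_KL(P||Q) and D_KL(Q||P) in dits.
D_KL(P||Q) = 0.0231, D_KL(Q||P) = 0.0246

KL divergence is not symmetric: D_KL(P||Q) ≠ D_KL(Q||P) in general.

D_KL(P||Q) = 0.0231 dits
D_KL(Q||P) = 0.0246 dits

No, they are not equal!

This asymmetry is why KL divergence is not a true distance metric.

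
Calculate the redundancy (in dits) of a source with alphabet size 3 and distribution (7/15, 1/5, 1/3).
0.0238 dits

Redundancy measures how far a source is from maximum entropy:
R = H_max - H(X)

Maximum entropy for 3 symbols: H_max = log_10(3) = 0.4771 dits
Actual entropy: H(X) = 0.4533 dits
Redundancy: R = 0.4771 - 0.4533 = 0.0238 dits

This redundancy represents potential for compression: the source could be compressed by 0.0238 dits per symbol.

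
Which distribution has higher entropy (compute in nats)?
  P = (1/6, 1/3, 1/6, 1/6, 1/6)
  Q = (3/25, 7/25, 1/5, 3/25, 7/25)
P

Computing entropies in nats:
H(P) = 1.5607
H(Q) = 1.5436

Distribution P has higher entropy.

Intuition: The distribution closer to uniform (more spread out) has higher entropy.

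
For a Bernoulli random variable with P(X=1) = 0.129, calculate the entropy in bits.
0.5547 bits

The binary entropy function is:
H(p) = -p log(p) - (1-p) log(1-p)

H(0.129) = -0.129 × log_2(0.129) - 0.871 × log_2(0.871)
H(0.129) = 0.5547 bits

Note: Binary entropy is maximized at p=0.5 (H=1 bit) and minimized at p=0 or p=1 (H=0).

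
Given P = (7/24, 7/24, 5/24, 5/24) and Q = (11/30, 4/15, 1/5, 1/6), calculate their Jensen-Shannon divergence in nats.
0.0036 nats

Jensen-Shannon divergence is:
JSD(P||Q) = 0.5 × D_KL(P||M) + 0.5 × D_KL(Q||M)
where M = 0.5 × (P + Q) is the mixture distribution.

M = 0.5 × (7/24, 7/24, 5/24, 5/24) + 0.5 × (11/30, 4/15, 1/5, 1/6) = (0.329167, 0.279167, 0.204167, 3/16)

D_KL(P||M) = 0.0037 nats
D_KL(Q||M) = 0.0036 nats

JSD(P||Q) = 0.5 × 0.0037 + 0.5 × 0.0036 = 0.0036 nats

Unlike KL divergence, JSD is symmetric and bounded: 0 ≤ JSD ≤ log(2).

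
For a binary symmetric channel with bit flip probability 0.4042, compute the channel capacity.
0.0266 bits

For a binary symmetric channel (BSC) with error probability p:
Capacity C = 1 - H(p) bits per symbol

where H(p) = -p log₂(p) - (1-p) log₂(1-p) is the binary entropy function.

H(0.4042) = 0.9734 bits
C = 1 - 0.9734 = 0.0266 bits per symbol

This means we can reliably transmit up to 0.0266 bits of information per channel use.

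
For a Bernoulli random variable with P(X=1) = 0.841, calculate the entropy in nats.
0.4380 nats

The binary entropy function is:
H(p) = -p log(p) - (1-p) log(1-p)

H(0.841) = -0.841 × log_e(0.841) - 0.159 × log_e(0.159)
H(0.841) = 0.4380 nats

Note: Binary entropy is maximized at p=0.5 (H=1 bit) and minimized at p=0 or p=1 (H=0).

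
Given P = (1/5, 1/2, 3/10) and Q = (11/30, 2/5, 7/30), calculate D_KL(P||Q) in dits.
0.0286 dits

KL divergence: D_KL(P||Q) = Σ p(x) log(p(x)/q(x))

Computing term by term:
  x=0: 1/5 × log_10[(1/5)/(11/30)] = 1/5 × -0.2632 = -0.0526
  x=1: 1/2 × log_10[(1/2)/(2/5)] = 1/2 × 0.0969 = 0.0485
  x=2: 3/10 × log_10[(3/10)/(7/30)] = 3/10 × 0.1091 = 0.0327

D_KL(P||Q) = 0.0286 dits

Note: KL divergence is always non-negative and equals 0 iff P = Q.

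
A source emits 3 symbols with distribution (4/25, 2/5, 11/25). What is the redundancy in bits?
0.1120 bits

Redundancy measures how far a source is from maximum entropy:
R = H_max - H(X)

Maximum entropy for 3 symbols: H_max = log_2(3) = 1.5850 bits
Actual entropy: H(X) = 1.4729 bits
Redundancy: R = 1.5850 - 1.4729 = 0.1120 bits

This redundancy represents potential for compression: the source could be compressed by 0.1120 bits per symbol.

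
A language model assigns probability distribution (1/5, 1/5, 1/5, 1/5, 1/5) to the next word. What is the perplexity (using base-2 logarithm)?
5.0000

Perplexity is 2^H (or exp(H) for natural log).

First, H = -Σ p log p = 2.3219 bits
Perplexity = 2^2.3219 = 5.0000

Interpretation: The model's uncertainty is equivalent to choosing uniformly among 5.0 options.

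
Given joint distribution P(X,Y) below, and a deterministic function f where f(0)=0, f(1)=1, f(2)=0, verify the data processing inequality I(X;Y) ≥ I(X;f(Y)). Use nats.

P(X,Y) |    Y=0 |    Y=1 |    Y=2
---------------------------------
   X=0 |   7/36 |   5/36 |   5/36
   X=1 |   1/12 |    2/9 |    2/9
I(X;Y) = 0.0407, I(X;f(Y)) = 0.0088, inequality holds: 0.0407 ≥ 0.0088

Data Processing Inequality: For any Markov chain X → Y → Z, we have I(X;Y) ≥ I(X;Z).

Here Z = f(Y) is a deterministic function of Y, forming X → Y → Z.

Original I(X;Y) = 0.0407 nats

After applying f:
P(X,Z) where Z=f(Y):
- P(X,Z=0) = P(X,Y=0) + P(X,Y=2)
- P(X,Z=1) = P(X,Y=1)

I(X;Z) = I(X;f(Y)) = 0.0088 nats

Verification: 0.0407 ≥ 0.0088 ✓

Information cannot be created by processing; the function f can only lose information about X.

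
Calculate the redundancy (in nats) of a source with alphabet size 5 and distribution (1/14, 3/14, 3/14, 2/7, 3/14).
0.0727 nats

Redundancy measures how far a source is from maximum entropy:
R = H_max - H(X)

Maximum entropy for 5 symbols: H_max = log_e(5) = 1.6094 nats
Actual entropy: H(X) = 1.5367 nats
Redundancy: R = 1.6094 - 1.5367 = 0.0727 nats

This redundancy represents potential for compression: the source could be compressed by 0.0727 nats per symbol.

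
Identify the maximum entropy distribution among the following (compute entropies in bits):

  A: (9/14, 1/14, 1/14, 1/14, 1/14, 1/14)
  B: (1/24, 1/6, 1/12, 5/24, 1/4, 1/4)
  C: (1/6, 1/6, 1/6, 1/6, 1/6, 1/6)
C

For a discrete distribution over n outcomes, entropy is maximized by the uniform distribution.

Computing entropies:
H(A) = 1.7695 bits
H(B) = 2.3921 bits
H(C) = 2.5850 bits

The uniform distribution (where all probabilities equal 1/6) achieves the maximum entropy of log_2(6) = 2.5850 bits.

Distribution C has the highest entropy.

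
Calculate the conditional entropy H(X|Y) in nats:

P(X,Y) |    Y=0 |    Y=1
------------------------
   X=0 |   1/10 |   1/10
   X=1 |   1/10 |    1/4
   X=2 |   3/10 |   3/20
0.9900 nats

Using the chain rule: H(X|Y) = H(X,Y) - H(Y)

First, compute H(X,Y) = 1.6831 nats

Marginal P(Y) = (1/2, 1/2)
H(Y) = 0.6931 nats

H(X|Y) = H(X,Y) - H(Y) = 1.6831 - 0.6931 = 0.9900 nats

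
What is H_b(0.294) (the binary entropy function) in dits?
0.2630 dits

The binary entropy function is:
H(p) = -p log(p) - (1-p) log(1-p)

H(0.294) = -0.294 × log_10(0.294) - 0.706 × log_10(0.706)
H(0.294) = 0.2630 dits

Note: Binary entropy is maximized at p=0.5 (H=1 bit) and minimized at p=0 or p=1 (H=0).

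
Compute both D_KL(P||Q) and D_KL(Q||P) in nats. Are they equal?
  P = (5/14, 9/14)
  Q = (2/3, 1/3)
D_KL(P||Q) = 0.1993, D_KL(Q||P) = 0.1972

KL divergence is not symmetric: D_KL(P||Q) ≠ D_KL(Q||P) in general.

D_KL(P||Q) = 0.1993 nats
D_KL(Q||P) = 0.1972 nats

No, they are not equal!

This asymmetry is why KL divergence is not a true distance metric.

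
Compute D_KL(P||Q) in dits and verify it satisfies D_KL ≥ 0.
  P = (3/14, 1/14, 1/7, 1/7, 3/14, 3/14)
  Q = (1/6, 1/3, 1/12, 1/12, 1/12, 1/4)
0.1160 dits

KL divergence satisfies the Gibbs inequality: D_KL(P||Q) ≥ 0 for all distributions P, Q.

D_KL(P||Q) = Σ p(x) log(p(x)/q(x))
Term by term:
  x=0: 3/14 × log_10[(3/14)/(1/6)] = 0.0234
  x=1: 1/14 × log_10[(1/14)/(1/3)] = -0.0478
  x=2: 1/7 × log_10[(1/7)/(1/12)] = 0.0334
  x=3: 1/7 × log_10[(1/7)/(1/12)] = 0.0334
  x=4: 3/14 × log_10[(3/14)/(1/12)] = 0.0879
  x=5: 3/14 × log_10[(3/14)/(1/4)] = -0.0143
D_KL(P||Q) = 0.1160 dits

D_KL(P||Q) = 0.1160 ≥ 0 ✓

This non-negativity is a fundamental property: relative entropy cannot be negative because it measures how different Q is from P.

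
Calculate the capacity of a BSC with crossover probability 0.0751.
0.6153 bits

For a binary symmetric channel (BSC) with error probability p:
Capacity C = 1 - H(p) bits per symbol

where H(p) = -p log₂(p) - (1-p) log₂(1-p) is the binary entropy function.

H(0.0751) = 0.3847 bits
C = 1 - 0.3847 = 0.6153 bits per symbol

This means we can reliably transmit up to 0.6153 bits of information per channel use.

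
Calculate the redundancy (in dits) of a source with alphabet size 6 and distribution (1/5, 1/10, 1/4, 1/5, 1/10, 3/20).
0.0245 dits

Redundancy measures how far a source is from maximum entropy:
R = H_max - H(X)

Maximum entropy for 6 symbols: H_max = log_10(6) = 0.7782 dits
Actual entropy: H(X) = 0.7537 dits
Redundancy: R = 0.7782 - 0.7537 = 0.0245 dits

This redundancy represents potential for compression: the source could be compressed by 0.0245 dits per symbol.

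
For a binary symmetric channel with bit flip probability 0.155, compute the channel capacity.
0.3778 bits

For a binary symmetric channel (BSC) with error probability p:
Capacity C = 1 - H(p) bits per symbol

where H(p) = -p log₂(p) - (1-p) log₂(1-p) is the binary entropy function.

H(0.155) = 0.6222 bits
C = 1 - 0.6222 = 0.3778 bits per symbol

This means we can reliably transmit up to 0.3778 bits of information per channel use.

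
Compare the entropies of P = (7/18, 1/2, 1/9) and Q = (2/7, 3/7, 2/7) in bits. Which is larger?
Q

Computing entropies in bits:
H(P) = 1.3821
H(Q) = 1.5567

Distribution Q has higher entropy.

Intuition: The distribution closer to uniform (more spread out) has higher entropy.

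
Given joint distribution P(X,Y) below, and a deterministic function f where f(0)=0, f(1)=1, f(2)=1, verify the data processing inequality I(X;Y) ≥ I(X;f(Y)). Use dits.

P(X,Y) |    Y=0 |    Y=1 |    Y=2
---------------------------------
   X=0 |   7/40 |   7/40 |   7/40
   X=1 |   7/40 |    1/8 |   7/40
I(X;Y) = 0.0013, I(X;f(Y)) = 0.0003, inequality holds: 0.0013 ≥ 0.0003

Data Processing Inequality: For any Markov chain X → Y → Z, we have I(X;Y) ≥ I(X;Z).

Here Z = f(Y) is a deterministic function of Y, forming X → Y → Z.

Original I(X;Y) = 0.0013 dits

After applying f:
P(X,Z) where Z=f(Y):
- P(X,Z=0) = P(X,Y=0)
- P(X,Z=1) = P(X,Y=1) + P(X,Y=2)

I(X;Z) = I(X;f(Y)) = 0.0003 dits

Verification: 0.0013 ≥ 0.0003 ✓

Information cannot be created by processing; the function f can only lose information about X.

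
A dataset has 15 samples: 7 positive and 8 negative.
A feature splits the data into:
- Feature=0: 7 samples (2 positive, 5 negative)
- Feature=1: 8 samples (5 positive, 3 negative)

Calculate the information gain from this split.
0.0850 bits

Information Gain = H(Y) - H(Y|Feature)

Before split:
P(positive) = 7/15 = 0.4667
H(Y) = 0.9968 bits

After split:
Feature=0: H = 0.8631 bits (weight = 7/15)
Feature=1: H = 0.9544 bits (weight = 8/15)
H(Y|Feature) = (7/15)×0.8631 + (8/15)×0.9544 = 0.9118 bits

Information Gain = 0.9968 - 0.9118 = 0.0850 bits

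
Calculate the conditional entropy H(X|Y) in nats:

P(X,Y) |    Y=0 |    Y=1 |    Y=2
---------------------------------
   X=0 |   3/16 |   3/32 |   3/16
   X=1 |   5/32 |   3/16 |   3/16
0.6758 nats

Using the chain rule: H(X|Y) = H(X,Y) - H(Y)

First, compute H(X,Y) = 1.7674 nats

Marginal P(Y) = (11/32, 9/32, 3/8)
H(Y) = 1.0916 nats

H(X|Y) = H(X,Y) - H(Y) = 1.7674 - 1.0916 = 0.6758 nats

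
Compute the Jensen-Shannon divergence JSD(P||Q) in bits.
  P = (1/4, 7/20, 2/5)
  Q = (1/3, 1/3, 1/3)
0.0066 bits

Jensen-Shannon divergence is:
JSD(P||Q) = 0.5 × D_KL(P||M) + 0.5 × D_KL(Q||M)
where M = 0.5 × (P + Q) is the mixture distribution.

M = 0.5 × (1/4, 7/20, 2/5) + 0.5 × (1/3, 1/3, 1/3) = (7/24, 0.341667, 11/30)

D_KL(P||M) = 0.0068 bits
D_KL(Q||M) = 0.0065 bits

JSD(P||Q) = 0.5 × 0.0068 + 0.5 × 0.0065 = 0.0066 bits

Unlike KL divergence, JSD is symmetric and bounded: 0 ≤ JSD ≤ log(2).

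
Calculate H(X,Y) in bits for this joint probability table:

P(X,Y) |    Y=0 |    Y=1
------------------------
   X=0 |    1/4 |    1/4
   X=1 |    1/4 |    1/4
2.0000 bits

Joint entropy is H(X,Y) = -Σ_{x,y} p(x,y) log p(x,y).

Summing over all non-zero entries:
H(X,Y) = -[1/4·log_2(1/4) + 1/4·log_2(1/4) + 1/4·log_2(1/4) + 1/4·log_2(1/4)]
H(X,Y) = 2.0000 bits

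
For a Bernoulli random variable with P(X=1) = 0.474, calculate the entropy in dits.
0.3004 dits

The binary entropy function is:
H(p) = -p log(p) - (1-p) log(1-p)

H(0.474) = -0.474 × log_10(0.474) - 0.526 × log_10(0.526)
H(0.474) = 0.3004 dits

Note: Binary entropy is maximized at p=0.5 (H=1 bit) and minimized at p=0 or p=1 (H=0).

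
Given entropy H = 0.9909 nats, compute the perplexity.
2.6937

Perplexity is e^H (or exp(H) for natural log).

H = 0.9909 nats
Perplexity = e^0.9909 = 2.6937

Interpretation: The model's uncertainty is equivalent to choosing uniformly among 2.7 options.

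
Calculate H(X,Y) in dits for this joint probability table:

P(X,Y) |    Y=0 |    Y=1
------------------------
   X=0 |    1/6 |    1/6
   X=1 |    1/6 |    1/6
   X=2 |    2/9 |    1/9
0.7700 dits

Joint entropy is H(X,Y) = -Σ_{x,y} p(x,y) log p(x,y).

Summing over all non-zero entries:
H(X,Y) = -[1/6·log_10(1/6) + 1/6·log_10(1/6) + 1/6·log_10(1/6) + 1/6·log_10(1/6) + 2/9·log_10(2/9) + 1/9·log_10(1/9)]
H(X,Y) = 0.7700 dits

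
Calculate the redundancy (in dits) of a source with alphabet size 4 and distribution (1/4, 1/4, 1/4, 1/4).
0.0000 dits

Redundancy measures how far a source is from maximum entropy:
R = H_max - H(X)

Maximum entropy for 4 symbols: H_max = log_10(4) = 0.6021 dits
Actual entropy: H(X) = 0.6021 dits
Redundancy: R = 0.6021 - 0.6021 = 0.0000 dits

This redundancy represents potential for compression: the source could be compressed by 0.0000 dits per symbol.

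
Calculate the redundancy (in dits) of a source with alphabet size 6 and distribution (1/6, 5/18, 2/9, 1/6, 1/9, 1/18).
0.0433 dits

Redundancy measures how far a source is from maximum entropy:
R = H_max - H(X)

Maximum entropy for 6 symbols: H_max = log_10(6) = 0.7782 dits
Actual entropy: H(X) = 0.7348 dits
Redundancy: R = 0.7782 - 0.7348 = 0.0433 dits

This redundancy represents potential for compression: the source could be compressed by 0.0433 dits per symbol.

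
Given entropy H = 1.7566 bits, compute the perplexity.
3.3790

Perplexity is 2^H (or exp(H) for natural log).

H = 1.7566 bits
Perplexity = 2^1.7566 = 3.3790

Interpretation: The model's uncertainty is equivalent to choosing uniformly among 3.4 options.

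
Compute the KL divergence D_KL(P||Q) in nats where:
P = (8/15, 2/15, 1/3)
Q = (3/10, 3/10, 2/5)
0.1380 nats

KL divergence: D_KL(P||Q) = Σ p(x) log(p(x)/q(x))

Computing term by term:
  x=0: 8/15 × log_e[(8/15)/(3/10)] = 8/15 × 0.5754 = 0.3069
  x=1: 2/15 × log_e[(2/15)/(3/10)] = 2/15 × -0.8109 = -0.1081
  x=2: 1/3 × log_e[(1/3)/(2/5)] = 1/3 × -0.1823 = -0.0608

D_KL(P||Q) = 0.1380 nats

Note: KL divergence is always non-negative and equals 0 iff P = Q.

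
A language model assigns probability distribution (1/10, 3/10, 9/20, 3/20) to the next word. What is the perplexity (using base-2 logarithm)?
3.4396

Perplexity is 2^H (or exp(H) for natural log).

First, H = -Σ p log p = 1.7822 bits
Perplexity = 2^1.7822 = 3.4396

Interpretation: The model's uncertainty is equivalent to choosing uniformly among 3.4 options.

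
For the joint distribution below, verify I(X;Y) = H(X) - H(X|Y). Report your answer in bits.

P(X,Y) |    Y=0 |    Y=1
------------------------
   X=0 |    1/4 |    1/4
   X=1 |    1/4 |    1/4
I(X;Y) = 0.0000 bits

Mutual information has multiple equivalent forms:
- I(X;Y) = H(X) - H(X|Y)
- I(X;Y) = H(Y) - H(Y|X)
- I(X;Y) = H(X) + H(Y) - H(X,Y)

Computing all quantities:
H(X) = 1.0000, H(Y) = 1.0000, H(X,Y) = 2.0000
H(X|Y) = 1.0000, H(Y|X) = 1.0000

Verification:
H(X) - H(X|Y) = 1.0000 - 1.0000 = 0.0000
H(Y) - H(Y|X) = 1.0000 - 1.0000 = 0.0000
H(X) + H(Y) - H(X,Y) = 1.0000 + 1.0000 - 2.0000 = 0.0000

All forms give I(X;Y) = 0.0000 bits. ✓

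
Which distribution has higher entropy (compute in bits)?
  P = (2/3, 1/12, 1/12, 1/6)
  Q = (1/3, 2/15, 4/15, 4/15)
Q

Computing entropies in bits:
H(P) = 1.4183
H(Q) = 1.9329

Distribution Q has higher entropy.

Intuition: The distribution closer to uniform (more spread out) has higher entropy.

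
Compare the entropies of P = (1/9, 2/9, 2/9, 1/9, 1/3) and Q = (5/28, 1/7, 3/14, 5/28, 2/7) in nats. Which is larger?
Q

Computing entropies in nats:
H(P) = 1.5230
H(Q) = 1.5813

Distribution Q has higher entropy.

Intuition: The distribution closer to uniform (more spread out) has higher entropy.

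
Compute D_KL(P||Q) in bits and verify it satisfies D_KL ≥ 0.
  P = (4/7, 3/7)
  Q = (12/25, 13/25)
0.0242 bits

KL divergence satisfies the Gibbs inequality: D_KL(P||Q) ≥ 0 for all distributions P, Q.

D_KL(P||Q) = Σ p(x) log(p(x)/q(x))
Term by term:
  x=0: 4/7 × log_2[(4/7)/(12/25)] = 0.1437
  x=1: 3/7 × log_2[(3/7)/(13/25)] = -0.1196
D_KL(P||Q) = 0.0242 bits

D_KL(P||Q) = 0.0242 ≥ 0 ✓

This non-negativity is a fundamental property: relative entropy cannot be negative because it measures how different Q is from P.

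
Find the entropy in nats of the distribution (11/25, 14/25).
0.6859 nats

Shannon entropy is H(X) = -Σ p(x) log p(x).

For P = (11/25, 14/25):
H = -11/25 × log_e(11/25) -14/25 × log_e(14/25)
H = 0.6859 nats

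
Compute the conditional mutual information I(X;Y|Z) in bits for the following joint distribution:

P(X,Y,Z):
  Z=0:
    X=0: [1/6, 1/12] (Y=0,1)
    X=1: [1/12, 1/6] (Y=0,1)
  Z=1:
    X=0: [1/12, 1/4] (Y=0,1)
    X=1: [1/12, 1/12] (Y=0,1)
0.0629 bits

Conditional mutual information: I(X;Y|Z) = H(X|Z) + H(Y|Z) - H(X,Y|Z)

H(Z) = 1.0000
H(X,Z) = 1.9591 → H(X|Z) = 0.9591
H(Y,Z) = 1.9591 → H(Y|Z) = 0.9591
H(X,Y,Z) = 2.8554 → H(X,Y|Z) = 1.8554

I(X;Y|Z) = 0.9591 + 0.9591 - 1.8554 = 0.0629 bits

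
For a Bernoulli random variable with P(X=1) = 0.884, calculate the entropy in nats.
0.3589 nats

The binary entropy function is:
H(p) = -p log(p) - (1-p) log(1-p)

H(0.884) = -0.884 × log_e(0.884) - 0.116 × log_e(0.116)
H(0.884) = 0.3589 nats

Note: Binary entropy is maximized at p=0.5 (H=1 bit) and minimized at p=0 or p=1 (H=0).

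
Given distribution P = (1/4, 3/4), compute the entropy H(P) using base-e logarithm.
0.5623 nats

Shannon entropy is H(X) = -Σ p(x) log p(x).

For P = (1/4, 3/4):
H = -1/4 × log_e(1/4) -3/4 × log_e(3/4)
H = 0.5623 nats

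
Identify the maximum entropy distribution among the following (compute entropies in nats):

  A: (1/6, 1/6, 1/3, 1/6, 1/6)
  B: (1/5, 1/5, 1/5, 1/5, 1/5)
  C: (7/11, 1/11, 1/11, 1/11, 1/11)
B

For a discrete distribution over n outcomes, entropy is maximized by the uniform distribution.

Computing entropies:
H(A) = 1.5607 nats
H(B) = 1.6094 nats
H(C) = 1.1596 nats

The uniform distribution (where all probabilities equal 1/5) achieves the maximum entropy of log_e(5) = 1.6094 nats.

Distribution B has the highest entropy.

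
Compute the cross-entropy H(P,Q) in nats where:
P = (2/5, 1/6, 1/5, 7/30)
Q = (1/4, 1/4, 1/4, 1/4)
1.3863 nats

Cross-entropy: H(P,Q) = -Σ p(x) log q(x)

Alternatively: H(P,Q) = H(P) + D_KL(P||Q)
H(P) = 1.3266 nats
D_KL(P||Q) = 0.0597 nats

H(P,Q) = 1.3266 + 0.0597 = 1.3863 nats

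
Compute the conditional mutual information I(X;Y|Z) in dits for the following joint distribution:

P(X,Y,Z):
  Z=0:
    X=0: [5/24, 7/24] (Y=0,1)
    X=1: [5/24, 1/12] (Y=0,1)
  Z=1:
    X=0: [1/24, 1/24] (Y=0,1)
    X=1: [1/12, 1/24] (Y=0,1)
0.0158 dits

Conditional mutual information: I(X;Y|Z) = H(X|Z) + H(Y|Z) - H(X,Y|Z)

H(Z) = 0.2222
H(X,Z) = 0.5094 → H(X|Z) = 0.2872
H(Y,Z) = 0.5210 → H(Y|Z) = 0.2987
H(X,Y,Z) = 0.7923 → H(X,Y|Z) = 0.5701

I(X;Y|Z) = 0.2872 + 0.2987 - 0.5701 = 0.0158 dits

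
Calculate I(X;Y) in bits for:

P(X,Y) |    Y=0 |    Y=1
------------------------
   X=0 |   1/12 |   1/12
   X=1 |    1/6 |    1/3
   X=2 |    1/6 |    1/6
0.0207 bits

Mutual information: I(X;Y) = H(X) + H(Y) - H(X,Y)

Marginals:
P(X) = (1/6, 1/2, 1/3), H(X) = 1.4591 bits
P(Y) = (5/12, 7/12), H(Y) = 0.9799 bits

Joint entropy: H(X,Y) = 2.4183 bits

I(X;Y) = 1.4591 + 0.9799 - 2.4183 = 0.0207 bits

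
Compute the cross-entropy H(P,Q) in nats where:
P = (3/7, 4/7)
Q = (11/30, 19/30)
0.6910 nats

Cross-entropy: H(P,Q) = -Σ p(x) log q(x)

Alternatively: H(P,Q) = H(P) + D_KL(P||Q)
H(P) = 0.6829 nats
D_KL(P||Q) = 0.0081 nats

H(P,Q) = 0.6829 + 0.0081 = 0.6910 nats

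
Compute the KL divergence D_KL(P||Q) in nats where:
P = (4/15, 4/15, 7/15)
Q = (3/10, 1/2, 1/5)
0.1964 nats

KL divergence: D_KL(P||Q) = Σ p(x) log(p(x)/q(x))

Computing term by term:
  x=0: 4/15 × log_e[(4/15)/(3/10)] = 4/15 × -0.1178 = -0.0314
  x=1: 4/15 × log_e[(4/15)/(1/2)] = 4/15 × -0.6286 = -0.1676
  x=2: 7/15 × log_e[(7/15)/(1/5)] = 7/15 × 0.8473 = 0.3954

D_KL(P||Q) = 0.1964 nats

Note: KL divergence is always non-negative and equals 0 iff P = Q.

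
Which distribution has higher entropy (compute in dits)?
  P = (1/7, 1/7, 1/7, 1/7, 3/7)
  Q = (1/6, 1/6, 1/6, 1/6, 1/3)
Q

Computing entropies in dits:
H(P) = 0.6406
H(Q) = 0.6778

Distribution Q has higher entropy.

Intuition: The distribution closer to uniform (more spread out) has higher entropy.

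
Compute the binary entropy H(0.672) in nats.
0.6328 nats

The binary entropy function is:
H(p) = -p log(p) - (1-p) log(1-p)

H(0.672) = -0.672 × log_e(0.672) - 0.328 × log_e(0.328)
H(0.672) = 0.6328 nats

Note: Binary entropy is maximized at p=0.5 (H=1 bit) and minimized at p=0 or p=1 (H=0).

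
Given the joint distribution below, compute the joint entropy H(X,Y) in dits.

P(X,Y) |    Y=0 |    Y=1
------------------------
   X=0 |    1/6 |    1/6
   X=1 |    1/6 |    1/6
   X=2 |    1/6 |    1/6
0.7782 dits

Joint entropy is H(X,Y) = -Σ_{x,y} p(x,y) log p(x,y).

Summing over all non-zero entries:
H(X,Y) = -[1/6·log_10(1/6) + 1/6·log_10(1/6) + 1/6·log_10(1/6) + 1/6·log_10(1/6) + 1/6·log_10(1/6) + 1/6·log_10(1/6)]
H(X,Y) = 0.7782 dits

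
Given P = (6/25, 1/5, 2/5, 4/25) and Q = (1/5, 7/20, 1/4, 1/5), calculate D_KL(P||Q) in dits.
0.0365 dits

KL divergence: D_KL(P||Q) = Σ p(x) log(p(x)/q(x))

Computing term by term:
  x=0: 6/25 × log_10[(6/25)/(1/5)] = 6/25 × 0.0792 = 0.0190
  x=1: 1/5 × log_10[(1/5)/(7/20)] = 1/5 × -0.2430 = -0.0486
  x=2: 2/5 × log_10[(2/5)/(1/4)] = 2/5 × 0.2041 = 0.0816
  x=3: 4/25 × log_10[(4/25)/(1/5)] = 4/25 × -0.0969 = -0.0155

D_KL(P||Q) = 0.0365 dits

Note: KL divergence is always non-negative and equals 0 iff P = Q.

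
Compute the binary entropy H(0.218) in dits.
0.2277 dits

The binary entropy function is:
H(p) = -p log(p) - (1-p) log(1-p)

H(0.218) = -0.218 × log_10(0.218) - 0.782 × log_10(0.782)
H(0.218) = 0.2277 dits

Note: Binary entropy is maximized at p=0.5 (H=1 bit) and minimized at p=0 or p=1 (H=0).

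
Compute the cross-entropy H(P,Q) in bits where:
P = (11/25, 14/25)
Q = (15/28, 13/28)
1.0161 bits

Cross-entropy: H(P,Q) = -Σ p(x) log q(x)

Alternatively: H(P,Q) = H(P) + D_KL(P||Q)
H(P) = 0.9896 bits
D_KL(P||Q) = 0.0265 bits

H(P,Q) = 0.9896 + 0.0265 = 1.0161 bits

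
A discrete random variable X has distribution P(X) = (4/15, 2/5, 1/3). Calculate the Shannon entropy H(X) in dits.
0.4713 dits

Shannon entropy is H(X) = -Σ p(x) log p(x).

For P = (4/15, 2/5, 1/3):
H = -4/15 × log_10(4/15) -2/5 × log_10(2/5) -1/3 × log_10(1/3)
H = 0.4713 dits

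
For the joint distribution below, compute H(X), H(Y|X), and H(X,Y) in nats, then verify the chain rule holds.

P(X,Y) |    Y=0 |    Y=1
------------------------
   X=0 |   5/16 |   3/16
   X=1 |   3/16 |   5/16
H(X,Y) = 1.3547, H(X) = 0.6931, H(Y|X) = 0.6616 (all in nats)

Chain rule: H(X,Y) = H(X) + H(Y|X)

Left side — joint entropy directly:
H(X,Y) = -Σ p(x,y) log p(x,y) = 1.3547 nats

Right side — compute H(Y|X) from the conditional distributions:
P(X) = (1/2, 1/2), so H(X) = 0.6931 nats
H(Y|X) = Σ_x P(X=x) · H(Y|X=x):
  P(Y|X=0) = (5/8, 3/8), H(Y|X=0) = 0.6616, weight P(X=0) = 1/2
  P(Y|X=1) = (3/8, 5/8), H(Y|X=1) = 0.6616, weight P(X=1) = 1/2
H(Y|X) = 0.6616 nats

H(X) + H(Y|X) = 0.6931 + 0.6616 = 1.3547 nats

Both sides equal 1.3547 nats. ✓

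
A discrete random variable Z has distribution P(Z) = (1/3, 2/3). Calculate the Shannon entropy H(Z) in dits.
0.2764 dits

Shannon entropy is H(X) = -Σ p(x) log p(x).

For P = (1/3, 2/3):
H = -1/3 × log_10(1/3) -2/3 × log_10(2/3)
H = 0.2764 dits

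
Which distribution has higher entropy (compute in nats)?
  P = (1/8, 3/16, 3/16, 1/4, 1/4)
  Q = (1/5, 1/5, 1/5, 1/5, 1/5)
Q

Computing entropies in nats:
H(P) = 1.5808
H(Q) = 1.6094

Distribution Q has higher entropy.

Intuition: The distribution closer to uniform (more spread out) has higher entropy.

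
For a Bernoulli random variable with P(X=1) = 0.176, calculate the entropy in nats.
0.4653 nats

The binary entropy function is:
H(p) = -p log(p) - (1-p) log(1-p)

H(0.176) = -0.176 × log_e(0.176) - 0.824 × log_e(0.824)
H(0.176) = 0.4653 nats

Note: Binary entropy is maximized at p=0.5 (H=1 bit) and minimized at p=0 or p=1 (H=0).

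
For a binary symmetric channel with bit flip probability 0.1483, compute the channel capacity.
0.3944 bits

For a binary symmetric channel (BSC) with error probability p:
Capacity C = 1 - H(p) bits per symbol

where H(p) = -p log₂(p) - (1-p) log₂(1-p) is the binary entropy function.

H(0.1483) = 0.6056 bits
C = 1 - 0.6056 = 0.3944 bits per symbol

This means we can reliably transmit up to 0.3944 bits of information per channel use.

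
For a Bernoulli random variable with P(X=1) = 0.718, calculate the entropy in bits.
0.8582 bits

The binary entropy function is:
H(p) = -p log(p) - (1-p) log(1-p)

H(0.718) = -0.718 × log_2(0.718) - 0.282 × log_2(0.282)
H(0.718) = 0.8582 bits

Note: Binary entropy is maximized at p=0.5 (H=1 bit) and minimized at p=0 or p=1 (H=0).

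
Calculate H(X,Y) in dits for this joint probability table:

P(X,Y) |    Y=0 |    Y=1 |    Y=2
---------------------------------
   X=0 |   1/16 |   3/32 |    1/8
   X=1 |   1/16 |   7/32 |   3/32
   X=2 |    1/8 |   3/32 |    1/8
0.9227 dits

Joint entropy is H(X,Y) = -Σ_{x,y} p(x,y) log p(x,y).

Summing over all non-zero entries:
H(X,Y) = -[1/16·log_10(1/16) + 3/32·log_10(3/32) + 1/8·log_10(1/8) + 1/16·log_10(1/16) + 7/32·log_10(7/32) + 3/32·log_10(3/32) + 1/8·log_10(1/8) + 3/32·log_10(3/32) + 1/8·log_10(1/8)]
H(X,Y) = 0.9227 dits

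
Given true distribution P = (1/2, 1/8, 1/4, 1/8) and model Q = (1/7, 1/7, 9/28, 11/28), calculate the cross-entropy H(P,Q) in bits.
2.3324 bits

Cross-entropy: H(P,Q) = -Σ p(x) log q(x)

Alternatively: H(P,Q) = H(P) + D_KL(P||Q)
H(P) = 1.7500 bits
D_KL(P||Q) = 0.5824 bits

H(P,Q) = 1.7500 + 0.5824 = 2.3324 bits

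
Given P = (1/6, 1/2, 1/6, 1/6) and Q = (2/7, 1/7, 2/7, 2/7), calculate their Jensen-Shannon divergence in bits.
0.1101 bits

Jensen-Shannon divergence is:
JSD(P||Q) = 0.5 × D_KL(P||M) + 0.5 × D_KL(Q||M)
where M = 0.5 × (P + Q) is the mixture distribution.

M = 0.5 × (1/6, 1/2, 1/6, 1/6) + 0.5 × (2/7, 1/7, 2/7, 2/7) = (0.22619, 9/28, 0.22619, 0.22619)

D_KL(P||M) = 0.0984 bits
D_KL(Q||M) = 0.1218 bits

JSD(P||Q) = 0.5 × 0.0984 + 0.5 × 0.1218 = 0.1101 bits

Unlike KL divergence, JSD is symmetric and bounded: 0 ≤ JSD ≤ log(2).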